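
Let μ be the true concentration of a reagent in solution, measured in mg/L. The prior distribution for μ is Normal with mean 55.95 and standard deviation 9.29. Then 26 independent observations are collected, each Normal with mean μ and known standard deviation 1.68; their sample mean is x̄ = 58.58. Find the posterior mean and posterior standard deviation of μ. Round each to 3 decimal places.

With known σ, the Normal prior is conjugate. Weight on the data is w = (n/σ²)/(n/σ² + 1/τ₀²) = 9.21202/(9.21202+0.0115869) = 0.99874.
Posterior mean = w·x̄ + (1−w)·μ₀ = 0.99874·58.58 + 0.0012562·55.95 = 58.577. Posterior variance = 1/(9.21202+0.0115869) = 0.108417, so SD = 0.329.

Posterior mean ≈ 58.577; posterior SD ≈ 0.329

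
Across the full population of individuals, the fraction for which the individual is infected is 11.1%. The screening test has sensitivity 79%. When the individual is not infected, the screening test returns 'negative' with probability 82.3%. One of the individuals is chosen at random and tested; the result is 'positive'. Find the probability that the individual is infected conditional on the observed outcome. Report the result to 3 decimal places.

P(H | E) ≈ 0.358

Let H be the event that the individual is infected. P(H) = 0.111, so P(¬H) = 0.889. With E the 'positive' result, P(E|H) = 0.79 and P(E|¬H) = 0.177.
P(E) = 0.79·0.111 + 0.177·0.889 = 0.087690 + 0.15735 = 0.24504.
By Bayes' theorem, P(H|E) = 0.087690 / 0.24504 = 0.358.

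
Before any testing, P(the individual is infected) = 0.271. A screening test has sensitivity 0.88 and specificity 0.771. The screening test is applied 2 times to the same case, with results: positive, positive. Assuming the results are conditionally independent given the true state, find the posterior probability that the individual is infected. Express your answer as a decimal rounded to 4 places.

Posterior P(H) ≈ 0.8459

Let H be the event that the individual is infected; start with P(H) = 0.271. P('positive'|H) = 0.88, P('positive'|¬H) = 0.229.
Update on result 1 ('positive'): P(H) ← 0.88·0.2710 / (0.88·0.2710 + 0.229·0.7290) = 0.23848/0.40542 = 0.5882.
Update on result 2 ('positive'): P(H) ← 0.88·0.5882 / (0.88·0.5882 + 0.229·0.4118) = 0.51764/0.61194 = 0.8459.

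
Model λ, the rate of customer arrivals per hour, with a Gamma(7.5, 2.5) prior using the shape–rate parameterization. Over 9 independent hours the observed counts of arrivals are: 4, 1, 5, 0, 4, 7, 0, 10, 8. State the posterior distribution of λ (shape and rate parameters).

The Poisson likelihood adds the total count to the shape and the number of exposure periods to the rate. Here ∑xᵢ = 39 and n = 9, so shape 7.5→46.5 and rate 2.5→11.5.

Posterior: Gamma(shape=46.5, rate=11.5)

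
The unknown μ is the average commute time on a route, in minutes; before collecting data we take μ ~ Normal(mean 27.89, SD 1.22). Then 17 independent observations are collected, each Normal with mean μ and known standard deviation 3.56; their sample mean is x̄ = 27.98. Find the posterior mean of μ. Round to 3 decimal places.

With known σ, the Normal prior is conjugate. Weight on the data is w = (n/σ²)/(n/σ² + 1/τ₀²) = 1.34137/(1.34137+0.671862) = 0.66628.
Posterior mean = w·x̄ + (1−w)·μ₀ = 0.66628·27.98 + 0.33372·27.89 = 27.950.

Posterior mean ≈ 27.950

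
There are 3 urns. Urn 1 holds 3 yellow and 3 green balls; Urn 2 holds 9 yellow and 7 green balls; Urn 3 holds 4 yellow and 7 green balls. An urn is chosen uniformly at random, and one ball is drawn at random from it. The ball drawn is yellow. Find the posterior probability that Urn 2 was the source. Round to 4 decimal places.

Tabulate prior·likelihood by source: [1] prior 0.333333, lik 0.5, product 0.1667; [2] prior 0.333333, lik 0.5625, product 0.1875; [3] prior 0.333333, lik 0.3636, product 0.1212.
Normalizing constant = 0.47538; the posterior for Urn 2 is its product over the sum, 0.1875/0.47538 = 0.3944.

Posterior probability ≈ 0.3944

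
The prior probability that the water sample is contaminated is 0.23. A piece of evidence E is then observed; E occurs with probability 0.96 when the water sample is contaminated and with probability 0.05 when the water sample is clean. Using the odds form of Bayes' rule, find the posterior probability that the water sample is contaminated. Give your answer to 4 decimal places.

Prior odds = 0.23/(1−0.23) = 0.29870.
Likelihood ratio for E = 0.96/0.05 = 19.200.
Posterior odds = prior odds × LR = 5.7351.
Posterior probability = odds/(1+odds) = 5.7351/6.7351 = 0.8515.

Posterior probability ≈ 0.8515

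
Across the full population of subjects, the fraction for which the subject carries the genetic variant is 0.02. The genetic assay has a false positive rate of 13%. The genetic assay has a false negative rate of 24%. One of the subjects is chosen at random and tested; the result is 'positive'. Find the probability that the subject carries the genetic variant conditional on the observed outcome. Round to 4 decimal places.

Let H be the event that the subject carries the genetic variant. P(H) = 0.02, so P(¬H) = 0.98. With E the 'positive' result, P(E|H) = 0.76 and P(E|¬H) = 0.13.
P(E) = 0.76·0.02 + 0.13·0.98 = 0.015200 + 0.12740 = 0.14260.
By Bayes' theorem, P(H|E) = 0.015200 / 0.14260 = 0.1066.

P(H | E) ≈ 0.1066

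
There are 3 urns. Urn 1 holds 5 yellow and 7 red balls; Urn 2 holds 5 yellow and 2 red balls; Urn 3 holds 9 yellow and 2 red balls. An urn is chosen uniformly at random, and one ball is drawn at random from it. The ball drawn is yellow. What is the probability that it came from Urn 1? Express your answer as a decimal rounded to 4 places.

Posterior probability ≈ 0.2138

P(yellow|Urn 1) = 0.4167; P(yellow|Urn 2) = 0.7143; P(yellow|Urn 3) = 0.8182.
Prior × likelihood for each source: 0.333333·0.4167=0.1389, 0.333333·0.7143=0.2381, 0.333333·0.8182=0.2727. Summing gives P(yellow) = 0.64971.
P(Urn 1 | yellow) = 0.1389 / 0.64971 = 0.2138.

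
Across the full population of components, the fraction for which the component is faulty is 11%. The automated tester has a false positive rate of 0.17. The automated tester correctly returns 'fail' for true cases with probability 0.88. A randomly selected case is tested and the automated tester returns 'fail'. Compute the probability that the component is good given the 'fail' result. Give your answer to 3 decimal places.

P(¬H | E) ≈ 0.610

Write H for 'the component is faulty'. Prior odds H:¬H = 0.11/0.89 = 0.12360. For the 'fail' outcome, the likelihood ratio is 0.88/0.17 = 5.1765.
Posterior odds = 0.12360 × 5.1765 = 0.63979, so P(H|E) = 0.63979/(1+0.63979) = 0.390. Then P(¬H|E) = 1 − 0.390 = 0.610.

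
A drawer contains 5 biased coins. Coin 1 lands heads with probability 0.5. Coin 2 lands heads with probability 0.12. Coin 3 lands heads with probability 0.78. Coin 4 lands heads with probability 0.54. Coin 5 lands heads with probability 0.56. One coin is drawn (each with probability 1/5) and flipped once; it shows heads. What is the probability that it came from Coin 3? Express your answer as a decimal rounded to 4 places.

P(heads|C1) = 0.5; P(heads|C2) = 0.12; P(heads|C3) = 0.78; P(heads|C4) = 0.54; P(heads|C5) = 0.56.
Prior × likelihood for each source: 0.2·0.5=0.1000, 0.2·0.12=0.02400, 0.2·0.78=0.1560, 0.2·0.54=0.1080, 0.2·0.56=0.1120. Summing gives P(heads) = 0.50000.
P(Coin 3 | heads) = 0.1560 / 0.50000 = 0.3120.

Posterior probability ≈ 0.3120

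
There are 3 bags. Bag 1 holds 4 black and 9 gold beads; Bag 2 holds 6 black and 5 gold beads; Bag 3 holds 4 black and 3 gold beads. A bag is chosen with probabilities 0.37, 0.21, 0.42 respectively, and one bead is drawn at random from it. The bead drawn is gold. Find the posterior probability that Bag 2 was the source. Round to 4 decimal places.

Tabulate prior·likelihood by source: [1] prior 0.37, lik 0.6923, product 0.2562; [2] prior 0.21, lik 0.4545, product 0.09545; [3] prior 0.42, lik 0.4286, product 0.1800.
Normalizing constant = 0.53161; the posterior for Bag 2 is its product over the sum, 0.09545/0.53161 = 0.1796.

Posterior probability ≈ 0.1796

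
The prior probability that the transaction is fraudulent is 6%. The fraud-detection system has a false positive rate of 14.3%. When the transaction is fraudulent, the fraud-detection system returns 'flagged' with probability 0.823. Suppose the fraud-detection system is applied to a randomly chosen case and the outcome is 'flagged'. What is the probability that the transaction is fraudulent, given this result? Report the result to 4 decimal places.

Let H be the event that the transaction is fraudulent. P(H) = 0.06, so P(¬H) = 0.94. With E the 'flagged' result, P(E|H) = 0.823 and P(E|¬H) = 0.143.
P(E) = 0.823·0.06 + 0.143·0.94 = 0.049380 + 0.13442 = 0.18380.
By Bayes' theorem, P(H|E) = 0.049380 / 0.18380 = 0.2687.

P(H | E) ≈ 0.2687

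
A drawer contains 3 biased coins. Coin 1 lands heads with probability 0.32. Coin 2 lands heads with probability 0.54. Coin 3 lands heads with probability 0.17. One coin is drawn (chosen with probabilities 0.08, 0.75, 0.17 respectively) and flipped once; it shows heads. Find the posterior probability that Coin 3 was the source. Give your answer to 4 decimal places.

P(heads|C1) = 0.32; P(heads|C2) = 0.54; P(heads|C3) = 0.17.
Prior × likelihood for each source: 0.08·0.32=0.02560, 0.75·0.54=0.4050, 0.17·0.17=0.02890. Summing gives P(heads) = 0.45950.
P(Coin 3 | heads) = 0.02890 / 0.45950 = 0.0629.

Posterior probability ≈ 0.0629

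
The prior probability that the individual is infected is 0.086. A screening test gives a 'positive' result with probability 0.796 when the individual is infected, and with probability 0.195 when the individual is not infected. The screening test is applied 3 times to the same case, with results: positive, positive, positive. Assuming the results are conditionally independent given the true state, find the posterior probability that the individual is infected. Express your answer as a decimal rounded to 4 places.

Let H be the event that the individual is infected; start with P(H) = 0.086. P('positive'|H) = 0.796, P('positive'|¬H) = 0.195.
Update on result 1 ('positive'): P(H) ← 0.796·0.0860 / (0.796·0.0860 + 0.195·0.9140) = 0.068456/0.24669 = 0.2775.
Update on result 2 ('positive'): P(H) ← 0.796·0.2775 / (0.796·0.2775 + 0.195·0.7225) = 0.22089/0.36178 = 0.6106.
Update on result 3 ('positive'): P(H) ← 0.796·0.6106 / (0.796·0.6106 + 0.195·0.3894) = 0.48602/0.56195 = 0.8649.

Posterior P(H) ≈ 0.8649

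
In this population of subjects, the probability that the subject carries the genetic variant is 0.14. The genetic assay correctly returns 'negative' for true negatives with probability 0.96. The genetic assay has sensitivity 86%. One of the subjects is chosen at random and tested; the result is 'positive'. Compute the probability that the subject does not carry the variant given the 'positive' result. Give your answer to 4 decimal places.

P(¬H | E) ≈ 0.2222

Let H be the event that the subject carries the genetic variant. P(H) = 0.14, so P(¬H) = 0.86. With E the 'positive' result, P(E|H) = 0.86 and P(E|¬H) = 0.04.
P(E) = 0.86·0.14 + 0.04·0.86 = 0.12040 + 0.034400 = 0.15480.
By Bayes' theorem, P(H|E) = 0.12040 / 0.15480 = 0.7778. Hence P(¬H|E) = 1 − 0.7778 = 0.2222.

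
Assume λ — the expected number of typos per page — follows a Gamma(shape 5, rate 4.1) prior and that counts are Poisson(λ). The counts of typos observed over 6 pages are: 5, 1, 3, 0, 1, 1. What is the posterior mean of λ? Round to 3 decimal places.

Total count ∑xᵢ = 11 over n = 6 pages.
Gamma is conjugate to the Poisson likelihood: posterior is Gamma(shape = 5+11 = 16, rate = 4.1+6 = 10.1).
E[λ | data] = 16/10.1 = 1.584.

Posterior mean ≈ 1.584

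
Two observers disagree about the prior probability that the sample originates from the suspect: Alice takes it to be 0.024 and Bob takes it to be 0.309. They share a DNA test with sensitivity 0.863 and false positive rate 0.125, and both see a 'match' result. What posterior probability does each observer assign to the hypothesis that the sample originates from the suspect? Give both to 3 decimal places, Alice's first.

P('+'|H) = 0.863, P('+'|¬H) = 0.125.
Alice: numerator 0.863·0.024 = 0.020712; evidence = 0.020712+0.125·0.976 = 0.14271; posterior = 0.145.
Bob: numerator 0.863·0.309 = 0.26667; evidence = 0.26667+0.125·0.691 = 0.35304; posterior = 0.755.

Alice: 0.145; Bob: 0.755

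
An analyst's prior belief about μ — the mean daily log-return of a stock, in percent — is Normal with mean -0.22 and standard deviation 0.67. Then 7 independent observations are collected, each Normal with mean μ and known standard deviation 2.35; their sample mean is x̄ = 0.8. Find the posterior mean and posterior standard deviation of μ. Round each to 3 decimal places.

With known σ, the Normal prior is conjugate. Weight on the data is w = (n/σ²)/(n/σ² + 1/τ₀²) = 1.26754/(1.26754+2.22767) = 0.36265.
Posterior mean = w·x̄ + (1−w)·μ₀ = 0.36265·0.8 + 0.63735·-0.22 = 0.150. Posterior variance = 1/(1.26754+2.22767) = 0.286106, so SD = 0.535.

Posterior mean ≈ 0.150; posterior SD ≈ 0.535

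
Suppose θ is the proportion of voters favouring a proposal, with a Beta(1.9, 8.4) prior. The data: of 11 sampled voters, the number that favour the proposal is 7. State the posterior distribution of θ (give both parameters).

Observing 7 successes and 4 failures updates Beta(1.9, 8.4) by adding the success and failure counts to the two shape parameters: α = 1.9+7 = 8.9, β = 8.4+4 = 12.4.

Posterior: Beta(8.9, 12.4)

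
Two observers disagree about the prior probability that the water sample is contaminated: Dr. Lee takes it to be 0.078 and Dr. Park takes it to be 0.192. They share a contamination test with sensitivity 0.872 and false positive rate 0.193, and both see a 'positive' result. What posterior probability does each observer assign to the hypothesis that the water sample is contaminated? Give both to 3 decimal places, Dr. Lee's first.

Dr. Lee: 0.277; Dr. Park: 0.518

The likelihood ratio for a 'positive' result is 0.872/0.193 = 4.5181.
Dr. Lee: prior odds 0.078/0.922 = 0.084599; posterior odds 0.38223; posterior probability 0.277.
Dr. Park: prior odds 0.192/0.808 = 0.23762; posterior odds 1.0736; posterior probability 0.518.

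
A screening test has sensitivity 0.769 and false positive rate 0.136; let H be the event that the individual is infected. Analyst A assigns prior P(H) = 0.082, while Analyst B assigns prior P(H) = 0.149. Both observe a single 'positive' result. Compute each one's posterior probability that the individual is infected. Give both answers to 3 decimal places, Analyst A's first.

Analyst A: 0.336; Analyst B: 0.497

P('+'|H) = 0.769, P('+'|¬H) = 0.136.
Analyst A: numerator 0.769·0.082 = 0.063058; evidence = 0.063058+0.136·0.918 = 0.18791; posterior = 0.336.
Analyst B: numerator 0.769·0.149 = 0.11458; evidence = 0.11458+0.136·0.851 = 0.23032; posterior = 0.497.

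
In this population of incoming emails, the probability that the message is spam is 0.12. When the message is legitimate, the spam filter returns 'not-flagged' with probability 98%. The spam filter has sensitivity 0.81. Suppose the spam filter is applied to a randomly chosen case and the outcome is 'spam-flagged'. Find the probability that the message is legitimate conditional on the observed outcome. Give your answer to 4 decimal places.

P(¬H | E) ≈ 0.1533

Let H be the event that the message is spam. P(H) = 0.12, so P(¬H) = 0.88. With E the 'spam-flagged' result, P(E|H) = 0.81 and P(E|¬H) = 0.02.
P(E) = 0.81·0.12 + 0.02·0.88 = 0.097200 + 0.017600 = 0.11480.
By Bayes' theorem, P(H|E) = 0.097200 / 0.11480 = 0.8467. Hence P(¬H|E) = 1 − 0.8467 = 0.1533.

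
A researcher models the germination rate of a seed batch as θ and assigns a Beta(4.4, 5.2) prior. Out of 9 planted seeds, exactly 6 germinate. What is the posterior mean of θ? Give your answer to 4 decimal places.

Posterior mean ≈ 0.5591

The binomial likelihood is conjugate to the Beta prior: with 6 successes and 3 failures, the posterior is Beta(4.4+6, 5.2+3) = Beta(10.4, 8.2).
Posterior mean = α/(α+β) = 10.4/18.6 = 0.5591.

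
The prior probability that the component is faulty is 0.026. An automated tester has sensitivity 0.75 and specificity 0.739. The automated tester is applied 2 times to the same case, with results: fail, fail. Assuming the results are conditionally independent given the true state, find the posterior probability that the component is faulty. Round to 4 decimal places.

With H the event that the component is faulty, the joint likelihood of the observed sequence is P(data|H) = 0.75·0.75 = 0.56250 and P(data|¬H) = 0.261·0.261 = 0.068121.
Bayes: P(H|data) = 0.026·0.56250 / (0.026·0.56250 + 0.974·0.068121) = 0.014625/0.080975 = 0.1806.

Posterior P(H) ≈ 0.1806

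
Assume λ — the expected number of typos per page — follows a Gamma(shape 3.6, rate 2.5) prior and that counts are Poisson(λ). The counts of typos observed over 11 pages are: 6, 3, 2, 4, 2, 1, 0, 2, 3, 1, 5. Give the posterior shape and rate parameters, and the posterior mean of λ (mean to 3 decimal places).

The Poisson likelihood adds the total count to the shape and the number of exposure periods to the rate. Here ∑xᵢ = 29 and n = 11, so shape 3.6→32.6 and rate 2.5→13.5.
Posterior mean = shape/rate = 32.6/13.5 = 2.415.

Posterior: Gamma(shape=32.6, rate=13.5); mean ≈ 2.415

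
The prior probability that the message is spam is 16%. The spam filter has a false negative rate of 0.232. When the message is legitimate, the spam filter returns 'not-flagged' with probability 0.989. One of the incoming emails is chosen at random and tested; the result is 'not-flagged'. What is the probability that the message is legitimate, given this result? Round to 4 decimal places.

Let H be the event that the message is spam. P(H) = 0.16, so P(¬H) = 0.84. With E the 'not-flagged' result, P(E|H) = 0.232 and P(E|¬H) = 0.989.
P(E) = 0.232·0.16 + 0.989·0.84 = 0.037120 + 0.83076 = 0.86788.
By Bayes' theorem, P(H|E) = 0.037120 / 0.86788 = 0.0428. Hence P(¬H|E) = 1 − 0.0428 = 0.9572.

P(¬H | E) ≈ 0.9572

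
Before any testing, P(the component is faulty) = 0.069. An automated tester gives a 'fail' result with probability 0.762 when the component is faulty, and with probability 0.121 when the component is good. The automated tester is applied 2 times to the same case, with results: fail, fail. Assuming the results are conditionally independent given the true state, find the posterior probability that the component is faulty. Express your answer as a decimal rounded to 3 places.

Posterior P(H) ≈ 0.746

Let H be the event that the component is faulty; start with P(H) = 0.069. P('fail'|H) = 0.762, P('fail'|¬H) = 0.121.
Update on result 1 ('fail'): P(H) ← 0.762·0.0690 / (0.762·0.0690 + 0.121·0.9310) = 0.052578/0.16523 = 0.3182.
Update on result 2 ('fail'): P(H) ← 0.762·0.3182 / (0.762·0.3182 + 0.121·0.6818) = 0.24248/0.32497 = 0.7461.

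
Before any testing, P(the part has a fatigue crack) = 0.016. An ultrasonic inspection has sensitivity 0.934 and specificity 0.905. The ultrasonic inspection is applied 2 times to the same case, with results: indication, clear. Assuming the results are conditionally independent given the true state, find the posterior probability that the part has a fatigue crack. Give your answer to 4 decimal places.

With H the event that the part has a fatigue crack, the joint likelihood of the observed sequence is P(data|H) = 0.934·0.066 = 0.061644 and P(data|¬H) = 0.095·0.905 = 0.085975.
Bayes: P(H|data) = 0.016·0.061644 / (0.016·0.061644 + 0.984·0.085975) = 0.00098630/0.085586 = 0.0115.

Posterior P(H) ≈ 0.0115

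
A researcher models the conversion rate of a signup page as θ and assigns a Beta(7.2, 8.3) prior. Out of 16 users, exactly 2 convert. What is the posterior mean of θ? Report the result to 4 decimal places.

Observing 2 successes and 14 failures updates Beta(7.2, 8.3) by adding the success and failure counts to the two shape parameters: α = 7.2+2 = 9.2, β = 8.3+14 = 22.3.
E[θ | data] = 9.2/(9.2+22.3) = 0.2921.

Posterior mean ≈ 0.2921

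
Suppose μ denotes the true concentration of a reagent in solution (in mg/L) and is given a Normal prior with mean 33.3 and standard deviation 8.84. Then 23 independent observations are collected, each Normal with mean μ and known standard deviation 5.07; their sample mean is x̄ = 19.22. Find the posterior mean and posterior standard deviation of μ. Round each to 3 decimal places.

Posterior mean ≈ 19.419; posterior SD ≈ 1.050

Prior precision 1/τ₀² = 1/8.84² = 0.0127966; data precision n/σ² = 23/5.07² = 0.894771.
Posterior precision = 0.0127966 + 0.894771 = 0.907568, giving posterior SD = 1/√0.907568 = 1.050.
Posterior mean = (0.0127966·33.3 + 0.894771·19.22) / 0.907568 = 19.419.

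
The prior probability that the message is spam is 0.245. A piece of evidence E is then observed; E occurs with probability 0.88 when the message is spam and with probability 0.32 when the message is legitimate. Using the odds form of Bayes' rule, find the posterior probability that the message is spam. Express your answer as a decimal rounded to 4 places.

Posterior probability ≈ 0.4716

Prior odds = 0.245/(1−0.245) = 0.32450.
Likelihood ratio for E = 0.88/0.32 = 2.7500.
Posterior odds = prior odds × LR = 0.89238.
Posterior probability = odds/(1+odds) = 0.89238/1.8924 = 0.4716.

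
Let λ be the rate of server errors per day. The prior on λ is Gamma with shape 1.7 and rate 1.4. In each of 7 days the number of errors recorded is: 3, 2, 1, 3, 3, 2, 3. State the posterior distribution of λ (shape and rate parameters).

Posterior: Gamma(shape=18.7, rate=8.4)

The Poisson likelihood adds the total count to the shape and the number of exposure periods to the rate. Here ∑xᵢ = 17 and n = 7, so shape 1.7→18.7 and rate 1.4→8.4.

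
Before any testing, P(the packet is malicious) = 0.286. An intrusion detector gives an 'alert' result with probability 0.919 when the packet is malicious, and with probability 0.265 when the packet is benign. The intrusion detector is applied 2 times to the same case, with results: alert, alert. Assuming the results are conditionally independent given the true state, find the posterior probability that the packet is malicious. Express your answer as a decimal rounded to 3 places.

With H the event that the packet is malicious, the joint likelihood of the observed sequence is P(data|H) = 0.919·0.919 = 0.84456 and P(data|¬H) = 0.265·0.265 = 0.070225.
Bayes: P(H|data) = 0.286·0.84456 / (0.286·0.84456 + 0.714·0.070225) = 0.24154/0.29169 = 0.8281.

Posterior P(H) ≈ 0.828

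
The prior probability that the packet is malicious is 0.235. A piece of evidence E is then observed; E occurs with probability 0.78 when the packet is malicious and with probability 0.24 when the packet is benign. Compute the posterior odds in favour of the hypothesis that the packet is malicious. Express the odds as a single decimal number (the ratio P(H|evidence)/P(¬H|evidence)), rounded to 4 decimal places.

Prior odds = 0.235/(1−0.235) = 0.30719.
Likelihood ratio for E = 0.78/0.24 = 3.2500.
Posterior odds = prior odds × LR = 0.99837.

Posterior odds ≈ 0.9984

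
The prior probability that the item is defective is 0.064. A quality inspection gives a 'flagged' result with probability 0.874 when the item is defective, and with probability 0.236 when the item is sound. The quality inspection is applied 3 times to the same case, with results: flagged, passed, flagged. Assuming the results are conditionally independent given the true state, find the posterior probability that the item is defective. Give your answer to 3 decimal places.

Let H be the event that the item is defective; start with P(H) = 0.064. P('flagged'|H) = 0.874, P('flagged'|¬H) = 0.236.
Update on result 1 ('flagged'): P(H) ← 0.874·0.0640 / (0.874·0.0640 + 0.236·0.9360) = 0.055936/0.27683 = 0.2021.
Update on result 2 ('passed'): P(H) ← 0.126·0.2021 / (0.126·0.2021 + 0.764·0.7979) = 0.025459/0.63509 = 0.0401.
Update on result 3 ('flagged'): P(H) ← 0.874·0.0401 / (0.874·0.0401 + 0.236·0.9599) = 0.035037/0.26158 = 0.1339.

Posterior P(H) ≈ 0.134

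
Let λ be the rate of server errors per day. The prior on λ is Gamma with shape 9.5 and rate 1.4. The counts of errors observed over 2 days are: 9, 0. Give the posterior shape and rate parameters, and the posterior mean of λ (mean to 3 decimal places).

The Poisson likelihood adds the total count to the shape and the number of exposure periods to the rate. Here ∑xᵢ = 9 and n = 2, so shape 9.5→18.5 and rate 1.4→3.4.
Posterior mean = shape/rate = 18.5/3.4 = 5.441.

Posterior: Gamma(shape=18.5, rate=3.4); mean ≈ 5.441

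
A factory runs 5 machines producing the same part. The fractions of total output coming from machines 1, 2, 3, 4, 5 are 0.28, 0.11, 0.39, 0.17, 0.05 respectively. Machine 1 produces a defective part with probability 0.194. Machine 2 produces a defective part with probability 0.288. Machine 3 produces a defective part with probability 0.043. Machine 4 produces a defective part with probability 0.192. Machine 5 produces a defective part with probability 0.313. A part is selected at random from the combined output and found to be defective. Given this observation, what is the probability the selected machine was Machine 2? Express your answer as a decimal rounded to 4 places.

Tabulate prior·likelihood by source: [1] prior 0.28, lik 0.194, product 0.05432; [2] prior 0.11, lik 0.288, product 0.03168; [3] prior 0.39, lik 0.043, product 0.01677; [4] prior 0.17, lik 0.192, product 0.03264; [5] prior 0.05, lik 0.313, product 0.01565.
Normalizing constant = 0.15106; the posterior for Machine 2 is its product over the sum, 0.03168/0.15106 = 0.2097.

Posterior probability ≈ 0.2097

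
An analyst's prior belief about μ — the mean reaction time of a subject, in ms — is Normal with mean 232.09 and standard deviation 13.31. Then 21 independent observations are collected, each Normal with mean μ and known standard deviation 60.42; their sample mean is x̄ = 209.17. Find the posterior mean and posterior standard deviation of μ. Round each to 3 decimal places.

With known σ, the Normal prior is conjugate. Weight on the data is w = (n/σ²)/(n/σ² + 1/τ₀²) = 0.00575252/(0.00575252+0.00564474) = 0.50473.
Posterior mean = w·x̄ + (1−w)·μ₀ = 0.50473·209.17 + 0.49527·232.09 = 220.522. Posterior variance = 1/(0.00575252+0.00564474) = 87.7404, so SD = 9.367.

Posterior mean ≈ 220.522; posterior SD ≈ 9.367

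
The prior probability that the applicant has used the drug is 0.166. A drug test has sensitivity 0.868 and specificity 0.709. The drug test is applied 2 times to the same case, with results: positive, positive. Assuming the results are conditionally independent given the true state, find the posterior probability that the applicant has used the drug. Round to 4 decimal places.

Posterior P(H) ≈ 0.6391

With H the event that the applicant has used the drug, the joint likelihood of the observed sequence is P(data|H) = 0.868·0.868 = 0.75342 and P(data|¬H) = 0.291·0.291 = 0.084681.
Bayes: P(H|data) = 0.166·0.75342 / (0.166·0.75342 + 0.834·0.084681) = 0.12507/0.19569 = 0.6391.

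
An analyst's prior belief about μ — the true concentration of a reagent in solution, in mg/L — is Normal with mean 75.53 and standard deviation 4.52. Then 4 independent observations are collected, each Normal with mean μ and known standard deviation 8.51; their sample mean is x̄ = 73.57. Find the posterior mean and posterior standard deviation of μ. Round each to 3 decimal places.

Posterior mean ≈ 74.491; posterior SD ≈ 3.098

Prior precision 1/τ₀² = 1/4.52² = 0.0489467; data precision n/σ² = 4/8.51² = 0.0552333.
Posterior precision = 0.0489467 + 0.0552333 = 0.104180, giving posterior SD = 1/√0.104180 = 3.098.
Posterior mean = (0.0489467·75.53 + 0.0552333·73.57) / 0.104180 = 74.491.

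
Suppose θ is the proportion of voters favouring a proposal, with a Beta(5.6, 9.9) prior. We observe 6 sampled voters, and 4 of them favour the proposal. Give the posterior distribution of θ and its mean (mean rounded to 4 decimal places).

The binomial likelihood is conjugate to the Beta prior: with 4 successes and 2 failures, the posterior is Beta(5.6+4, 9.9+2) = Beta(9.6, 11.9).
Posterior mean = α/(α+β) = 9.6/21.5 = 0.4465.

Posterior: Beta(9.6, 11.9); mean ≈ 0.4465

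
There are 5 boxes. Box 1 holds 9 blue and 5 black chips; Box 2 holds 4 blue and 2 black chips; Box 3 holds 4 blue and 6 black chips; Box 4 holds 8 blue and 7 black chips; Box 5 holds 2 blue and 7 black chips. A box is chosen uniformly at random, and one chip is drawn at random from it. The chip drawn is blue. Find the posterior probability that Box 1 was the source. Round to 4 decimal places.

Posterior probability ≈ 0.2608

P(blue|Box 1) = 0.6429; P(blue|Box 2) = 0.6667; P(blue|Box 3) = 0.4; P(blue|Box 4) = 0.5333; P(blue|Box 5) = 0.2222.
Prior × likelihood for each source: 0.2·0.6429=0.1286, 0.2·0.6667=0.1333, 0.2·0.4=0.08000, 0.2·0.5333=0.1067, 0.2·0.2222=0.04444. Summing gives P(blue) = 0.49302.
P(Box 1 | blue) = 0.1286 / 0.49302 = 0.2608.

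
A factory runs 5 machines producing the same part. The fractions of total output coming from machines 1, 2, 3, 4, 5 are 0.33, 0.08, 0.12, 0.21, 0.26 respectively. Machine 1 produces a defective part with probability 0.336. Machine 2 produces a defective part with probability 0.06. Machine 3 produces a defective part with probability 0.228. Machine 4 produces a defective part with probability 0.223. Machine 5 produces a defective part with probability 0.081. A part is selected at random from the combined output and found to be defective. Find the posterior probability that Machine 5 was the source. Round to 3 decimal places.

Posterior probability ≈ 0.100

P(defective|M1) = 0.336; P(defective|M2) = 0.06; P(defective|M3) = 0.228; P(defective|M4) = 0.223; P(defective|M5) = 0.081.
Prior × likelihood for each source: 0.33·0.336=0.1109, 0.08·0.06=0.004800, 0.12·0.228=0.02736, 0.21·0.223=0.04683, 0.26·0.081=0.02106. Summing gives P(defective) = 0.21093.
P(Machine 5 | defective) = 0.02106 / 0.21093 = 0.100.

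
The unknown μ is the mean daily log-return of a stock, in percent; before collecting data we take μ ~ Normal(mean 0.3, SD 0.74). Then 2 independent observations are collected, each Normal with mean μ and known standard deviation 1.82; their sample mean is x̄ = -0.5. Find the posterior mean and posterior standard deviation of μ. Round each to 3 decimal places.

Posterior mean ≈ 0.101; posterior SD ≈ 0.642

With known σ, the Normal prior is conjugate. Weight on the data is w = (n/σ²)/(n/σ² + 1/τ₀²) = 0.603792/(0.603792+1.82615) = 0.24848.
Posterior mean = w·x̄ + (1−w)·μ₀ = 0.24848·-0.5 + 0.75152·0.3 = 0.101. Posterior variance = 1/(0.603792+1.82615) = 0.411532, so SD = 0.642.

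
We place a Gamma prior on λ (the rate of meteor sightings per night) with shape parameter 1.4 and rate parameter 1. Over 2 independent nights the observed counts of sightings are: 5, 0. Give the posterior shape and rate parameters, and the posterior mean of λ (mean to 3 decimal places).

Posterior: Gamma(shape=6.4, rate=3); mean ≈ 2.133

The Poisson likelihood adds the total count to the shape and the number of exposure periods to the rate. Here ∑xᵢ = 5 and n = 2, so shape 1.4→6.4 and rate 1→3.
E[λ | data] = 6.4/3 = 2.133.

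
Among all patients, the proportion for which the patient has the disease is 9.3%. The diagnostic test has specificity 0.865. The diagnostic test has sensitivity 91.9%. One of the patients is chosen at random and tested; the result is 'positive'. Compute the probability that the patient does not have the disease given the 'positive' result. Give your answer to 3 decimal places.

Let H be the event that the patient has the disease. P(H) = 0.093, so P(¬H) = 0.907. With E the 'positive' result, P(E|H) = 0.919 and P(E|¬H) = 0.135.
P(E) = 0.919·0.093 + 0.135·0.907 = 0.085467 + 0.12245 = 0.20791.
By Bayes' theorem, P(H|E) = 0.085467 / 0.20791 = 0.411. Hence P(¬H|E) = 1 − 0.411 = 0.589.

P(¬H | E) ≈ 0.589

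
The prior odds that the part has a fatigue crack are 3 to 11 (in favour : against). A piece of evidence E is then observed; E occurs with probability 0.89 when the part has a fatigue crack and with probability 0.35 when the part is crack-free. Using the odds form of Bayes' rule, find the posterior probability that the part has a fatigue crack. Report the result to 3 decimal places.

Prior odds = 3/11 = 0.27273. In log-odds, ln(0.27273) = -1.2993.
Add log likelihood ratio: ln(2.5429) = 0.93329.
Posterior log-odds = -0.36599, so posterior odds = exp(-0.36599) = 0.69351. Converting, P(H|E) = 0.69351/1.6935 = 0.410.

Posterior probability ≈ 0.410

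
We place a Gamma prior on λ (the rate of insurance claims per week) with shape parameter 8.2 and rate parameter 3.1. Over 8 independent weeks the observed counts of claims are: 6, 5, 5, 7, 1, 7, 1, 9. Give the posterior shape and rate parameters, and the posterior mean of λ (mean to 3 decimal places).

Posterior: Gamma(shape=49.2, rate=11.1); mean ≈ 4.432

Total count ∑xᵢ = 41 over n = 8 weeks.
Gamma is conjugate to the Poisson likelihood: posterior is Gamma(shape = 8.2+41 = 49.2, rate = 3.1+8 = 11.1).
Posterior mean = shape/rate = 49.2/11.1 = 4.432.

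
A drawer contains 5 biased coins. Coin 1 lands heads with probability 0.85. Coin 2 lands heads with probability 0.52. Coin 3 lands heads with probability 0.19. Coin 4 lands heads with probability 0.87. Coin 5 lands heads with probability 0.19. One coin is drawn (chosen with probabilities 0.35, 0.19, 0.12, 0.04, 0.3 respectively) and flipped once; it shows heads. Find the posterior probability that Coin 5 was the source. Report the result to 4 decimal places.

Posterior probability ≈ 0.1116

P(heads|C1) = 0.85; P(heads|C2) = 0.52; P(heads|C3) = 0.19; P(heads|C4) = 0.87; P(heads|C5) = 0.19.
Prior × likelihood for each source: 0.35·0.85=0.2975, 0.19·0.52=0.09880, 0.12·0.19=0.02280, 0.04·0.87=0.03480, 0.3·0.19=0.05700. Summing gives P(heads) = 0.51090.
P(Coin 5 | heads) = 0.05700 / 0.51090 = 0.1116.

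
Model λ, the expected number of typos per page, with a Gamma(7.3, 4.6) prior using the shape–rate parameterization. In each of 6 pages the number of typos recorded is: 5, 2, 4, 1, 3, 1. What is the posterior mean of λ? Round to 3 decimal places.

Posterior mean ≈ 2.198

Total count ∑xᵢ = 16 over n = 6 pages.
Gamma is conjugate to the Poisson likelihood: posterior is Gamma(shape = 7.3+16 = 23.3, rate = 4.6+6 = 10.6).
Posterior mean = shape/rate = 23.3/10.6 = 2.198.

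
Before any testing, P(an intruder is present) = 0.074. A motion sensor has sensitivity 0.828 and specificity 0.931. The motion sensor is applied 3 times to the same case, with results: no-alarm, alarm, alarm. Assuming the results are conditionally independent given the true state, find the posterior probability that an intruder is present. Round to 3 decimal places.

Let H be the event that an intruder is present; start with P(H) = 0.074. P('alarm'|H) = 0.828, P('alarm'|¬H) = 0.069.
Update on result 1 ('no-alarm'): P(H) ← 0.172·0.0740 / (0.172·0.0740 + 0.931·0.9260) = 0.012728/0.87483 = 0.0145.
Update on result 2 ('alarm'): P(H) ← 0.828·0.0145 / (0.828·0.0145 + 0.069·0.9855) = 0.012047/0.080043 = 0.1505.
Update on result 3 ('alarm'): P(H) ← 0.828·0.1505 / (0.828·0.1505 + 0.069·0.8495) = 0.12462/0.18323 = 0.6801.

Posterior P(H) ≈ 0.680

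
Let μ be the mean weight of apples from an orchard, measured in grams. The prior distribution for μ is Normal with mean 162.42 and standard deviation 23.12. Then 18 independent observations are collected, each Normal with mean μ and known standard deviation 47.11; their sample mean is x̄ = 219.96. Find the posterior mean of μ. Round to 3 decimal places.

Posterior mean ≈ 209.175

Prior precision 1/τ₀² = 1/23.12² = 0.00187079; data precision n/σ² = 18/47.11² = 0.00811048.
Posterior precision = 0.00187079 + 0.00811048 = 0.00998126.
Posterior mean = (0.00187079·162.42 + 0.00811048·219.96) / 0.00998126 = 209.175.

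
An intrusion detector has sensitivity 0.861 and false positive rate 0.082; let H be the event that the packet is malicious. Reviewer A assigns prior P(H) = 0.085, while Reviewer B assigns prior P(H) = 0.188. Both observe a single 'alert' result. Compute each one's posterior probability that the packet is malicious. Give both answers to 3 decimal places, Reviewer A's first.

P('+'|H) = 0.861, P('+'|¬H) = 0.082.
Reviewer A: numerator 0.861·0.085 = 0.073185; evidence = 0.073185+0.082·0.915 = 0.14821; posterior = 0.494.
Reviewer B: numerator 0.861·0.188 = 0.16187; evidence = 0.16187+0.082·0.812 = 0.22845; posterior = 0.709.

Reviewer A: 0.494; Reviewer B: 0.709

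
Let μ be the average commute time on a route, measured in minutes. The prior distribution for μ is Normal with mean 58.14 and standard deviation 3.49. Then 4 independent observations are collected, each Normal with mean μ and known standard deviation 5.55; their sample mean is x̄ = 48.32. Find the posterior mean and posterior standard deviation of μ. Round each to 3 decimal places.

Prior precision 1/τ₀² = 1/3.49² = 0.0821011; data precision n/σ² = 4/5.55² = 0.129860.
Posterior precision = 0.0821011 + 0.129860 = 0.211961, giving posterior SD = 1/√0.211961 = 2.172.
Posterior mean = (0.0821011·58.14 + 0.129860·48.32) / 0.211961 = 52.124.

Posterior mean ≈ 52.124; posterior SD ≈ 2.172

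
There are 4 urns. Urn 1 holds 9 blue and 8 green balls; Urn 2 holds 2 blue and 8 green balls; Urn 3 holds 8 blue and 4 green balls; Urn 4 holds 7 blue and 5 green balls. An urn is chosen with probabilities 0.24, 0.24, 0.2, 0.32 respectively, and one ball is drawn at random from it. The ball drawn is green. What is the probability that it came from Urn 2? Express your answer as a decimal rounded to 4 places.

Tabulate prior·likelihood by source: [1] prior 0.24, lik 0.4706, product 0.1129; [2] prior 0.24, lik 0.8, product 0.1920; [3] prior 0.2, lik 0.3333, product 0.06667; [4] prior 0.32, lik 0.4167, product 0.1333.
Normalizing constant = 0.50494; the posterior for Urn 2 is its product over the sum, 0.1920/0.50494 = 0.3802.

Posterior probability ≈ 0.3802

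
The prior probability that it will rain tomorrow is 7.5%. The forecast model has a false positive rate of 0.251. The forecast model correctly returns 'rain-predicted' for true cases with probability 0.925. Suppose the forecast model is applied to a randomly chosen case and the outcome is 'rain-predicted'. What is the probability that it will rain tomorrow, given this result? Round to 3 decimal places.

Write H for 'it will rain tomorrow'. Prior odds H:¬H = 0.075/0.925 = 0.081081. For the 'rain-predicted' outcome, the likelihood ratio is 0.925/0.251 = 3.6853.
Posterior odds = 0.081081 × 3.6853 = 0.29880, so P(H|E) = 0.29880/(1+0.29880) = 0.230.

P(H | E) ≈ 0.230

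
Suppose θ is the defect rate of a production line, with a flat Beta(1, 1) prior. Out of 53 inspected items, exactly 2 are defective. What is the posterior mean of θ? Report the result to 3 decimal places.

Posterior mean ≈ 0.055

The binomial likelihood is conjugate to the Beta prior: with 2 successes and 51 failures, the posterior is Beta(1+2, 1+51) = Beta(3, 52).
Posterior mean = α/(α+β) = 3/55 = 0.055.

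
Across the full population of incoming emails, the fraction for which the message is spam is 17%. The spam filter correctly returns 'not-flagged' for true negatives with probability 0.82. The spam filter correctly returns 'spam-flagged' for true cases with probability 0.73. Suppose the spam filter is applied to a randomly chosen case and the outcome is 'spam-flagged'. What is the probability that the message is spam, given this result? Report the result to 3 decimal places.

Write H for 'the message is spam'. Prior odds H:¬H = 0.17/0.83 = 0.20482. For the 'spam-flagged' outcome, the likelihood ratio is 0.73/0.18 = 4.0556.
Posterior odds = 0.20482 × 4.0556 = 0.83066, so P(H|E) = 0.83066/(1+0.83066) = 0.454.

P(H | E) ≈ 0.454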